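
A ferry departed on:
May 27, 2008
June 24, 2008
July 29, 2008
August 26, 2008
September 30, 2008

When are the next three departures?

October 28, 2008; November 25, 2008; December 30, 2008

These are Tuesdays with 28, 35, 28, 35-day gaps.
Each is the final Tuesday of its month — July 29, 2008 is past the 28th, so '4th Tuesday' doesn't fit.
October 2008 ends with Tuesday October 28, 2008.
November 2008 ends with Tuesday November 25, 2008.
Last Tuesday of December 2008: December 30, 2008.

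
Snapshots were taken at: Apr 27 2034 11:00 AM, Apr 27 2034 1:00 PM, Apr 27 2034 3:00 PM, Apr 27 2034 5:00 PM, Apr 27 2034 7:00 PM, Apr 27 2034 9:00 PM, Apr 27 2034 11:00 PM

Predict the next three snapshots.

The interval is a steady 2 hours (2, 2, 2, 2, 2, 2).
Apr 27 2034 11:00 PM + 2 h = Apr 28 2034 1:00 AM.
Apr 28 2034 1:00 AM + 2 h = Apr 28 2034 3:00 AM.
Apr 28 2034 3:00 AM + 2 h = Apr 28 2034 5:00 AM.

Apr 28 2034 1:00 AM, Apr 28 2034 3:00 AM, Apr 28 2034 5:00 AM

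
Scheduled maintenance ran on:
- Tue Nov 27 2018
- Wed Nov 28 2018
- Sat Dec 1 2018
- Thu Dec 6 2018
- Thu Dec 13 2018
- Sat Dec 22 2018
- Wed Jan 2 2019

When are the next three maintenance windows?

The spacing grows by 2 each time: 1, 3, 5, 7, 9, 11 days.
Next gap: 13 days. Wed Jan 2 2019 + 13 days = Tue Jan 15 2019.
Next gap: 15 days. Tue Jan 15 2019 + 15 days = Wed Jan 30 2019.
Next gap: 17 days. Wed Jan 30 2019 + 17 days = Sat Feb 16 2019.

Tue Jan 15 2019, Wed Jan 30 2019, Sat Feb 16 2019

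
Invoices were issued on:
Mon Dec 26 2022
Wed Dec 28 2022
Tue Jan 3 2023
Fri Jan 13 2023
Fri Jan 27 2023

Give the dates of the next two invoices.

Tue Feb 14 2023, Wed Mar 8 2023

The spacing grows by 4 each time: 2, 6, 10, 14 days.
Next gap: 18 days. Fri Jan 27 2023 + 18 days = Tue Feb 14 2023.
Next gap: 22 days. Tue Feb 14 2023 + 22 days = Wed Mar 8 2023.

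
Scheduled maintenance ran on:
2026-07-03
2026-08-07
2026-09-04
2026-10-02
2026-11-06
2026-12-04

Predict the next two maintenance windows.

These are Fridays at 28- or 35-day spacing (35, 28, 28, 35, 28).
The pattern: 1st Friday of the month.
1st Friday of January 2027: 2027-01-01.
February 2027 — 1st Friday is 2027-02-05.

2027-01-01, 2027-02-05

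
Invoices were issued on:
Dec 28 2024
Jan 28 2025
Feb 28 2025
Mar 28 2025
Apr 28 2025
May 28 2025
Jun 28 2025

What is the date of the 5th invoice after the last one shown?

Each date is the 28th; the gaps (31, 31, 28, 31, 30, 31) track the month lengths.
The rule is the 28th of each month.
July 2025: Jul 28 2025.
August 2025: Aug 28 2025.
Next: September 2025 → Sep 28 2025.
October 2025: Oct 28 2025.
Next: November 2025 → Nov 28 2025.

Nov 28 2025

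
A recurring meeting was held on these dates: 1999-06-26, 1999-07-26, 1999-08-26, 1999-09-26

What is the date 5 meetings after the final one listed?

2000-02-26

Gaps: 30, 31, 31 days — not constant. Every event is on the 26th of the month.
Pattern: the 26th of each month.
October 1999: 1999-10-26.
November 1999: 1999-11-26.
December 1999: 1999-12-26.
Next: January 2000 → 2000-01-26.
February 2000: 2000-02-26.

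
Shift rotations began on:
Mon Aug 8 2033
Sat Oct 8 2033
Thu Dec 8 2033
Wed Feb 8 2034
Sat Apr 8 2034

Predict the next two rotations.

Thu Jun 8 2034, Tue Aug 8 2034

Each date is the 8th; the gaps (61, 61, 62, 59) track the month lengths.
The rule is the 8th of every 2 months.
June 2034: Thu Jun 8 2034.
Next: August 2034 → Tue Aug 8 2034.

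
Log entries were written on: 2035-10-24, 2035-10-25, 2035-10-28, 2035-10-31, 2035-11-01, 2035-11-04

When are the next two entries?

The gap pattern 1, 3, 3, 1, 3 repeats every 3 events.
These are the Wednesdays, Thursdays and Sundays of each week.
Next Wednesday: 2035-11-07.
Next Thursday: 2035-11-08.

2035-11-07, 2035-11-08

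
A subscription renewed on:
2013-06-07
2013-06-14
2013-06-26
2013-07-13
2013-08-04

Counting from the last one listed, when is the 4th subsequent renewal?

2013-12-20

Gaps: 7, 12, 17, 22 days — each gap is 5 larger than the previous one.
Next gap: 27 days. 2013-08-04 + 27 days = 2013-08-31.
Next gap: 32 days. 2013-08-31 + 32 days = 2013-10-02.
Next gap: 37 days. 2013-10-02 + 37 days = 2013-11-08.
Next gap: 42 days. 2013-11-08 + 42 days = 2013-12-20.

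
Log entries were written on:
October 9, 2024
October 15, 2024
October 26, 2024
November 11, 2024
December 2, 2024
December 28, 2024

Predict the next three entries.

Gaps: 6, 11, 16, 21, 26 days — each gap is 5 larger than the previous one.
Next gap: 31 days. December 28, 2024 + 31 days = January 28, 2025.
Next gap: 36 days. January 28, 2025 + 36 days = March 5, 2025.
Next gap: 41 days. March 5, 2025 + 41 days = April 15, 2025.

January 28, 2025; March 5, 2025; April 15, 2025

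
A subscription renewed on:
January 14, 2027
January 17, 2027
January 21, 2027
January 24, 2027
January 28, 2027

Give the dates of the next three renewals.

January 31, 2027; February 4, 2027; February 7, 2027

The gap pattern 3, 4, 3, 4 repeats every 2 events.
These are the Thursdays and Sundays of each week.
Next Sunday: January 31, 2027.
The following Thursday is February 4, 2027.
The following Sunday is February 7, 2027.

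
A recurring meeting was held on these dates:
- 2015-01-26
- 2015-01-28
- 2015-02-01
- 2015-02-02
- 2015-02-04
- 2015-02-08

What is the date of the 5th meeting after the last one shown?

2015-02-18

Gaps: 2, 4, 1, 2, 4 days — not constant, but cyclic with period 3.
The events fall on every Monday, Wednesday and Sunday.
The following Monday is 2015-02-09.
Next Wednesday: 2015-02-11.
The following Sunday is 2015-02-15.
The following Monday is 2015-02-16.
The following Wednesday is 2015-02-18.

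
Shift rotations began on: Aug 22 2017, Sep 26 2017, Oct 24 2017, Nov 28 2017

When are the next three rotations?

Gaps: 35, 28, 35 days — a mix of 28 and 35. Every date is a Tuesday.
Each is the 4th Tuesday of its month.
4th Tuesday of December 2017: Dec 26 2017.
January 2018 — 4th Tuesday is Jan 23 2018.
4th Tuesday of February 2018: Feb 27 2018.

Dec 26 2017, Jan 23 2018, Feb 27 2018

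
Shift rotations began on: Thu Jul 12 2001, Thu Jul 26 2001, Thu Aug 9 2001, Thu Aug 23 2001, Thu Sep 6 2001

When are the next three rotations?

The spacing is 14, 14, 14, 14 days — always 14 days.
Thu Sep 6 2001 + 14 days = Thu Sep 20 2001.
Thu Sep 20 2001 + 14 days = Thu Oct 4 2001.
Thu Oct 4 2001 + 14 days = Thu Oct 18 2001.

Thu Sep 20 2001, Thu Oct 4 2001, Thu Oct 18 2001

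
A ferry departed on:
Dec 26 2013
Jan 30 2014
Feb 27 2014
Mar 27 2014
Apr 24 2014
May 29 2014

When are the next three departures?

Jun 26 2014, Jul 31 2014, Aug 28 2014

These are Thursdays with 35, 28, 28, 28, 35-day gaps.
Each is the final Thursday of its month — Jan 30 2014 is past the 28th, so '4th Thursday' doesn't fit.
Last Thursday of June 2014: Jun 26 2014.
Last Thursday of July 2014: Jul 31 2014.
Last Thursday of August 2014: Aug 28 2014.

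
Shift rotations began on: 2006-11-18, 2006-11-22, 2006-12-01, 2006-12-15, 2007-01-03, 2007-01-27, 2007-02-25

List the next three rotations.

2007-03-31, 2007-05-09, 2007-06-22

Intervals are 4, 9, 14, 19, 24, 29 days — an arithmetic progression with common difference 5.
Next gap: 34 days. 2007-02-25 + 34 days = 2007-03-31.
Next gap: 39 days. 2007-03-31 + 39 days = 2007-05-09.
Next gap: 44 days. 2007-05-09 + 44 days = 2007-06-22.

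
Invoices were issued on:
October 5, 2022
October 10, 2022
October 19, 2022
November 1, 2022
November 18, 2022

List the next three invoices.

Gaps: 5, 9, 13, 17 days — each gap is 4 larger than the previous one.
Next gap: 21 days. November 18, 2022 + 21 days = December 9, 2022.
Next gap: 25 days. December 9, 2022 + 25 days = January 3, 2023.
Next gap: 29 days. January 3, 2023 + 29 days = February 1, 2023.

December 9, 2022; January 3, 2023; February 1, 2023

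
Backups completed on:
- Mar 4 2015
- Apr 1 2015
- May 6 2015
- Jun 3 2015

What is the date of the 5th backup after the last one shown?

Nov 4 2015

All dates are Wednesdays, 28, 35, 28 days apart.
Specifically, the 1st Wednesday of each month.
1st Wednesday of July 2015: Jul 1 2015.
1st Wednesday of August 2015: Aug 5 2015.
1st Wednesday of September 2015: Sep 2 2015.
1st Wednesday of October 2015: Oct 7 2015.
1st Wednesday of November 2015: Nov 4 2015.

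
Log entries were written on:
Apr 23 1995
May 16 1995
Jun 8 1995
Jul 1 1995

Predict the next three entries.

Jul 24 1995, Aug 16 1995, Sep 8 1995

Every event comes 23 days after the last (23, 23, 23).
Jul 1 1995 + 23 days = Jul 24 1995.
Jul 24 1995 + 23 days = Aug 16 1995.
Aug 16 1995 + 23 days = Sep 8 1995.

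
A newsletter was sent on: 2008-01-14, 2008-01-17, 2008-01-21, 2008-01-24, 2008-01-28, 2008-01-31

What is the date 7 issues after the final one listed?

2008-02-25

Gaps: 3, 4, 3, 4, 3 days — not constant, but cyclic with period 2.
The events fall on every Monday and Thursday.
The following Monday is 2008-02-04.
Next Thursday: 2008-02-07.
The following Monday is 2008-02-11.
The following Thursday is 2008-02-14.
The following Monday is 2008-02-18.
Next Thursday: 2008-02-21.
The following Monday is 2008-02-25.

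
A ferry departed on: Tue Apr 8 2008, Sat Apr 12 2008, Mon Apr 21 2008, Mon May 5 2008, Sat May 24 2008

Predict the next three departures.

Tue Jun 17 2008, Wed Jul 16 2008, Tue Aug 19 2008

Intervals are 4, 9, 14, 19 days — an arithmetic progression with common difference 5.
Next gap: 24 days. Sat May 24 2008 + 24 days = Tue Jun 17 2008.
Next gap: 29 days. Tue Jun 17 2008 + 29 days = Wed Jul 16 2008.
Next gap: 34 days. Wed Jul 16 2008 + 34 days = Tue Aug 19 2008.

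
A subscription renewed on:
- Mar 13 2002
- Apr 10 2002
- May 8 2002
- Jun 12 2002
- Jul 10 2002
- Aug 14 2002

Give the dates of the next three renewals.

Sep 11 2002, Oct 9 2002, Nov 13 2002

These are Wednesdays at 28- or 35-day spacing (28, 28, 35, 28, 35).
The pattern: 2nd Wednesday of the month.
September 2002 — 2nd Wednesday is Sep 11 2002.
2nd Wednesday of October 2002: Oct 9 2002.
2nd Wednesday of November 2002: Nov 13 2002.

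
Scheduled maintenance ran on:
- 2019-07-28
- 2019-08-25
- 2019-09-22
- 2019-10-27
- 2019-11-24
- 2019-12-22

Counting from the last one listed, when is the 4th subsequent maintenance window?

2020-04-26

Gaps: 28, 28, 35, 28, 28 days — a mix of 28 and 35. Every date is a Sunday.
Each is the 4th Sunday of its month.
January 2020 — 4th Sunday is 2020-01-26.
4th Sunday of February 2020: 2020-02-23.
4th Sunday of March 2020: 2020-03-22.
4th Sunday of April 2020: 2020-04-26.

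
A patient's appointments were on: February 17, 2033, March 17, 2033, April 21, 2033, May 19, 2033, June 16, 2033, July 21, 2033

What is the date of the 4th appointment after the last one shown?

November 17, 2033

Gaps: 28, 35, 28, 28, 35 days — a mix of 28 and 35. Every date is a Thursday.
Each is the 3rd Thursday of its month.
August 2033 — 3rd Thursday is August 18, 2033.
3rd Thursday of September 2033: September 15, 2033.
October 2033 — 3rd Thursday is October 20, 2033.
3rd Thursday of November 2033: November 17, 2033.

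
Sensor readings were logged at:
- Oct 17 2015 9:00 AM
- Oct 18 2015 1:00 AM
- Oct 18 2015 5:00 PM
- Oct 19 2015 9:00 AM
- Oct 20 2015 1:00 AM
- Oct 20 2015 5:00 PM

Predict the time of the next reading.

The interval is a steady 16 hours (16, 16, 16, 16, 16).
Oct 20 2015 5:00 PM + 16 h = Oct 21 2015 9:00 AM.

Oct 21 2015 9:00 AM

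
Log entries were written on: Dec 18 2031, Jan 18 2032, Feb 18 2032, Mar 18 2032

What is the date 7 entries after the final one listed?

Oct 18 2032

Each date is the 18th; the gaps (31, 31, 29) track the month lengths.
The rule is the 18th of each month.
April 2032: Apr 18 2032.
Next: May 2032 → May 18 2032.
Next: June 2032 → Jun 18 2032.
Next: July 2032 → Jul 18 2032.
Next: August 2032 → Aug 18 2032.
September 2032: Sep 18 2032.
October 2032: Oct 18 2032.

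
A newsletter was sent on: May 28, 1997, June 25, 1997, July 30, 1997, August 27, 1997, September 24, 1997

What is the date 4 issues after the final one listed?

January 28, 1998

Every date is a Wednesday; gaps 28, 35, 28, 28 days.
Each is the last Wednesday of its month (at least one falls on the 29th or later, ruling out '4th Wednesday').
Last Wednesday of October 1997: October 29, 1997.
Last Wednesday of November 1997: November 26, 1997.
December 1997 ends with Wednesday December 31, 1997.
Last Wednesday of January 1998: January 28, 1998.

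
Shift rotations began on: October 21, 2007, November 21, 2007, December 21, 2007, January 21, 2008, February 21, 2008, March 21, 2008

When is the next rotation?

Each date is the 21st; the gaps (31, 30, 31, 31, 29) track the month lengths.
The rule is the 21st of each month.
Next: April 2008 → April 21, 2008.

April 21, 2008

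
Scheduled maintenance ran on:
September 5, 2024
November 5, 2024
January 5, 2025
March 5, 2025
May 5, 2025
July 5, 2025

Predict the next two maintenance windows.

September 5, 2025; November 5, 2025

Each date is the 5th; the gaps (61, 61, 59, 61, 61) track the month lengths.
The rule is the 5th of every 2 months.
Next: September 2025 → September 5, 2025.
November 2025: November 5, 2025.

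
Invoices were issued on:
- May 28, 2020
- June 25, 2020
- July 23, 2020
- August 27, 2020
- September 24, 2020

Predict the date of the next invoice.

Gaps: 28, 28, 35, 28 days — a mix of 28 and 35. Every date is a Thursday.
Each is the 4th Thursday of its month.
4th Thursday of October 2020: October 22, 2020.

October 22, 2020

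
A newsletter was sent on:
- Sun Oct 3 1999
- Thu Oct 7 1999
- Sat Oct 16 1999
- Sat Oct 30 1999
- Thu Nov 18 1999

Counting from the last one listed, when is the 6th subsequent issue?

Intervals are 4, 9, 14, 19 days — an arithmetic progression with common difference 5.
Next gap: 24 days. Thu Nov 18 1999 + 24 days = Sun Dec 12 1999.
Next gap: 29 days. Sun Dec 12 1999 + 29 days = Mon Jan 10 2000.
Next gap: 34 days. Mon Jan 10 2000 + 34 days = Sun Feb 13 2000.
Next gap: 39 days. Sun Feb 13 2000 + 39 days = Thu Mar 23 2000.
Next gap: 44 days. Thu Mar 23 2000 + 44 days = Sat May 6 2000.
Next gap: 49 days. Sat May 6 2000 + 49 days = Sat Jun 24 2000.

Sat Jun 24 2000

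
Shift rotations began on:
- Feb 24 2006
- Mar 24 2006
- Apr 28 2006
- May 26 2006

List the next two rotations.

Jun 23 2006, Jul 28 2006

All dates are Fridays, 28, 35, 28 days apart.
Specifically, the 4th Friday of each month.
June 2006 — 4th Friday is Jun 23 2006.
July 2006 — 4th Friday is Jul 28 2006.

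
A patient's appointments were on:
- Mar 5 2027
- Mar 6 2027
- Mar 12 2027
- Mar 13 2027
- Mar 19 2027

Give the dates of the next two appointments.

Mar 20 2027, Mar 26 2027

Every event lands on a Friday or Saturday (gaps cycle 1, 6, 1, 6).
So the schedule is: every Friday and Saturday.
Next Saturday: Mar 20 2027.
Next Friday: Mar 26 2027.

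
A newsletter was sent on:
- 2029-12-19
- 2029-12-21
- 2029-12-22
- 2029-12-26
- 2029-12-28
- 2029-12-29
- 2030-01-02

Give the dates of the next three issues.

Gaps: 2, 1, 4, 2, 1, 4 days — not constant, but cyclic with period 3.
The events fall on every Wednesday, Friday and Saturday.
Next Friday: 2030-01-04.
The following Saturday is 2030-01-05.
Next Wednesday: 2030-01-09.

2030-01-04, 2030-01-05, 2030-01-09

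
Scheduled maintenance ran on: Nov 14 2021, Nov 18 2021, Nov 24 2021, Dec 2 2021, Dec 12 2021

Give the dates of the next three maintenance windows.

Dec 24 2021, Jan 7 2022, Jan 23 2022

Gaps: 4, 6, 8, 10 days — each gap is 2 larger than the previous one.
Next gap: 12 days. Dec 12 2021 + 12 days = Dec 24 2021.
Next gap: 14 days. Dec 24 2021 + 14 days = Jan 7 2022.
Next gap: 16 days. Jan 7 2022 + 16 days = Jan 23 2022.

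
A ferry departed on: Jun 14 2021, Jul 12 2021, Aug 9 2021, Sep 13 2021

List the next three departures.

Gaps: 28, 28, 35 days — a mix of 28 and 35. Every date is a Monday.
Each is the 2nd Monday of its month.
October 2021 — 2nd Monday is Oct 11 2021.
November 2021 — 2nd Monday is Nov 8 2021.
December 2021 — 2nd Monday is Dec 13 2021.

Oct 11 2021, Nov 8 2021, Dec 13 2021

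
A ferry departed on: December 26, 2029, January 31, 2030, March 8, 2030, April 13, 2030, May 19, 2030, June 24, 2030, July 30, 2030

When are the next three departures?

Gaps between consecutive events: 36, 36, 36, 36, 36, 36 days — a constant 36-day interval.
July 30, 2030 + 36 days = September 4, 2030.
September 4, 2030 + 36 days = October 10, 2030.
October 10, 2030 + 36 days = November 15, 2030.

September 4, 2030; October 10, 2030; November 15, 2030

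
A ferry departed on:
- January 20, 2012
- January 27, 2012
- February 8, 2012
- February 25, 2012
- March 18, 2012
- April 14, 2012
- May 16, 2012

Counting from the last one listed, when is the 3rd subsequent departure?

September 19, 2012

Gaps: 7, 12, 17, 22, 27, 32 days — each gap is 5 larger than the previous one.
Next gap: 37 days. May 16, 2012 + 37 days = June 22, 2012.
Next gap: 42 days. June 22, 2012 + 42 days = August 3, 2012.
Next gap: 47 days. August 3, 2012 + 47 days = September 19, 2012.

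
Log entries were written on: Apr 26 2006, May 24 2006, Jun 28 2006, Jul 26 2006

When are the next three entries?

Aug 23 2006, Sep 27 2006, Oct 25 2006

All dates are Wednesdays, 28, 35, 28 days apart.
Specifically, the 4th Wednesday of each month.
August 2006 — 4th Wednesday is Aug 23 2006.
September 2006 — 4th Wednesday is Sep 27 2006.
October 2006 — 4th Wednesday is Oct 25 2006.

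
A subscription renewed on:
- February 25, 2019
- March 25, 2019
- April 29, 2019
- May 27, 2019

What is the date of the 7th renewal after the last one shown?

December 30, 2019

These are Mondays with 28, 35, 28-day gaps.
Each is the final Monday of its month — April 29, 2019 is past the 28th, so '4th Monday' doesn't fit.
Last Monday of June 2019: June 24, 2019.
Last Monday of July 2019: July 29, 2019.
Last Monday of August 2019: August 26, 2019.
Last Monday of September 2019: September 30, 2019.
Last Monday of October 2019: October 28, 2019.
November 2019 ends with Monday November 25, 2019.
Last Monday of December 2019: December 30, 2019.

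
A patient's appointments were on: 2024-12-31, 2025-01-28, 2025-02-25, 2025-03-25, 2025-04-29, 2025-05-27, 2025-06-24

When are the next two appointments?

All Tuesdays; the gaps (28, 28, 28, 35, 28, 28) vary with month length.
This is the last Tuesday of each month.
July 2025 ends with Tuesday 2025-07-29.
August 2025 ends with Tuesday 2025-08-26.

2025-07-29, 2025-08-26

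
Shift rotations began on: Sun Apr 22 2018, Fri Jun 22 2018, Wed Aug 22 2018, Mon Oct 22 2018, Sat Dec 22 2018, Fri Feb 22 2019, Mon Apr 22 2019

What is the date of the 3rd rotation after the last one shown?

Tue Oct 22 2019

The day-of-month is always 22 (61, 61, 61, 61, 62, 59 days between events).
So this recurs on the 22nd of every 2 months.
June 2019: Sat Jun 22 2019.
August 2019: Thu Aug 22 2019.
Next: October 2019 → Tue Oct 22 2019.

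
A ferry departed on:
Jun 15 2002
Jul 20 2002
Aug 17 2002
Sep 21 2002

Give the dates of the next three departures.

Oct 19 2002, Nov 16 2002, Dec 21 2002

Gaps: 35, 28, 35 days — a mix of 28 and 35. Every date is a Saturday.
Each is the 3rd Saturday of its month.
3rd Saturday of October 2002: Oct 19 2002.
November 2002 — 3rd Saturday is Nov 16 2002.
December 2002 — 3rd Saturday is Dec 21 2002.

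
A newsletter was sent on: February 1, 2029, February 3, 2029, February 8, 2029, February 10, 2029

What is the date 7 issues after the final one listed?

Every event lands on a Thursday or Saturday (gaps cycle 2, 5, 2).
So the schedule is: every Thursday and Saturday.
The following Thursday is February 15, 2029.
The following Saturday is February 17, 2029.
Next Thursday: February 22, 2029.
The following Saturday is February 24, 2029.
Next Thursday: March 1, 2029.
Next Saturday: March 3, 2029.
Next Thursday: March 8, 2029.

March 8, 2029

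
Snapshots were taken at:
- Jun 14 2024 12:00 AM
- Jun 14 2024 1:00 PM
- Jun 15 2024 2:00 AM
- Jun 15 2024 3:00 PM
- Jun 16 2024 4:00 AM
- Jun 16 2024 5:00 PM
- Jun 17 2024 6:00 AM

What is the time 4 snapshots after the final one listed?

Jun 19 2024 10:00 AM

Gaps: 13, 13, 13, 13, 13, 13 hours — each event is 13 hours after the previous one.
Jun 17 2024 6:00 AM + 13 h = Jun 17 2024 7:00 PM.
Jun 17 2024 7:00 PM + 13 h = Jun 18 2024 8:00 AM.
Jun 18 2024 8:00 AM + 13 h = Jun 18 2024 9:00 PM.
Jun 18 2024 9:00 PM + 13 h = Jun 19 2024 10:00 AM.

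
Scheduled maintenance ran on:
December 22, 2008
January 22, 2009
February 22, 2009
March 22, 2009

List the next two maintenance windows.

Each date is the 22nd; the gaps (31, 31, 28) track the month lengths.
The rule is the 22nd of each month.
Next: April 2009 → April 22, 2009.
May 2009: May 22, 2009.

April 22, 2009; May 22, 2009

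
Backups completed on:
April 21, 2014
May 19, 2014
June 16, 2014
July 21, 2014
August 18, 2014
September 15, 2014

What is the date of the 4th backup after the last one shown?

January 19, 2015

All dates are Mondays, 28, 28, 35, 28, 28 days apart.
Specifically, the 3rd Monday of each month.
October 2014 — 3rd Monday is October 20, 2014.
3rd Monday of November 2014: November 17, 2014.
December 2014 — 3rd Monday is December 15, 2014.
January 2015 — 3rd Monday is January 19, 2015.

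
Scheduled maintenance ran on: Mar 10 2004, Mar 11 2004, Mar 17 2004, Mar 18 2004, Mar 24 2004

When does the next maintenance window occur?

Every event lands on a Wednesday or Thursday (gaps cycle 1, 6, 1, 6).
So the schedule is: every Wednesday and Thursday.
The following Thursday is Mar 25 2004.

Mar 25 2004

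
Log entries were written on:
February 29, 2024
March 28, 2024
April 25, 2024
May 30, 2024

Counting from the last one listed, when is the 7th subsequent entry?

These are Thursdays with 28, 28, 35-day gaps.
Each is the final Thursday of its month — February 29, 2024 is past the 28th, so '4th Thursday' doesn't fit.
June 2024 ends with Thursday June 27, 2024.
Last Thursday of July 2024: July 25, 2024.
Last Thursday of August 2024: August 29, 2024.
Last Thursday of September 2024: September 26, 2024.
October 2024 ends with Thursday October 31, 2024.
Last Thursday of November 2024: November 28, 2024.
December 2024 ends with Thursday December 26, 2024.

December 26, 2024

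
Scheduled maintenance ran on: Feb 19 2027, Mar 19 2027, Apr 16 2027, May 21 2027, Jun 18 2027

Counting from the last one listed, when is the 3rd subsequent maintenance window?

All dates are Fridays, 28, 28, 35, 28 days apart.
Specifically, the 3rd Friday of each month.
3rd Friday of July 2027: Jul 16 2027.
3rd Friday of August 2027: Aug 20 2027.
September 2027 — 3rd Friday is Sep 17 2027.

Sep 17 2027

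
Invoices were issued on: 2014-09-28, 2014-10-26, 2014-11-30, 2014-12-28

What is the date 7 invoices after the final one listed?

All Sundays; the gaps (28, 35, 28) vary with month length.
This is the last Sunday of each month.
Last Sunday of January 2015: 2015-01-25.
February 2015 ends with Sunday 2015-02-22.
March 2015 ends with Sunday 2015-03-29.
April 2015 ends with Sunday 2015-04-26.
May 2015 ends with Sunday 2015-05-31.
Last Sunday of June 2015: 2015-06-28.
July 2015 ends with Sunday 2015-07-26.

2015-07-26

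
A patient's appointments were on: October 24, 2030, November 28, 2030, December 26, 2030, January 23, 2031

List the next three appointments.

February 27, 2031; March 27, 2031; April 24, 2031

These are Thursdays at 28- or 35-day spacing (35, 28, 28).
The pattern: 4th Thursday of the month.
4th Thursday of February 2031: February 27, 2031.
March 2031 — 4th Thursday is March 27, 2031.
April 2031 — 4th Thursday is April 24, 2031.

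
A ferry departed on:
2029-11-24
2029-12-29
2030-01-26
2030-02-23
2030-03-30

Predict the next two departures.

These are Saturdays with 35, 28, 28, 35-day gaps.
Each is the final Saturday of its month — 2029-12-29 is past the 28th, so '4th Saturday' doesn't fit.
Last Saturday of April 2030: 2030-04-27.
May 2030 ends with Saturday 2030-05-25.

2030-04-27, 2030-05-25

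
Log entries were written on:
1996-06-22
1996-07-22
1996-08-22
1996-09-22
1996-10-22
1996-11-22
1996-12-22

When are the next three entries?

1997-01-22, 1997-02-22, 1997-03-22

Gaps: 30, 31, 31, 30, 31, 30 days — not constant. Every event is on the 22nd of the month.
Pattern: the 22nd of each month.
Next: January 1997 → 1997-01-22.
Next: February 1997 → 1997-02-22.
Next: March 1997 → 1997-03-22.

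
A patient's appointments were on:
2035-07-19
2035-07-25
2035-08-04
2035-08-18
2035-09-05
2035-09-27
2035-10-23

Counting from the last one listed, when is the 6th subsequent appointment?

Intervals are 6, 10, 14, 18, 22, 26 days — an arithmetic progression with common difference 4.
Next gap: 30 days. 2035-10-23 + 30 days = 2035-11-22.
Next gap: 34 days. 2035-11-22 + 34 days = 2035-12-26.
Next gap: 38 days. 2035-12-26 + 38 days = 2036-02-02.
Next gap: 42 days. 2036-02-02 + 42 days = 2036-03-15.
Next gap: 46 days. 2036-03-15 + 46 days = 2036-04-30.
Next gap: 50 days. 2036-04-30 + 50 days = 2036-06-19.

2036-06-19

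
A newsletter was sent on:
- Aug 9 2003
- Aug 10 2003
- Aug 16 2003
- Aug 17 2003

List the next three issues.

Gaps: 1, 6, 1 days — not constant, but cyclic with period 2.
The events fall on every Saturday and Sunday.
Next Saturday: Aug 23 2003.
The following Sunday is Aug 24 2003.
Next Saturday: Aug 30 2003.

Aug 23 2003, Aug 24 2003, Aug 30 2003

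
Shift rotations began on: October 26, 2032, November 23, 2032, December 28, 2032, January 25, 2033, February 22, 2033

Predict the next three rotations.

All dates are Tuesdays, 28, 35, 28, 28 days apart.
Specifically, the 4th Tuesday of each month.
March 2033 — 4th Tuesday is March 22, 2033.
4th Tuesday of April 2033: April 26, 2033.
May 2033 — 4th Tuesday is May 24, 2033.

March 22, 2033; April 26, 2033; May 24, 2033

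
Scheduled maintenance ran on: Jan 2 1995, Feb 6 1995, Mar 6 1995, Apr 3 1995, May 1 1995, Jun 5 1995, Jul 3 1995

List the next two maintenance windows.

Aug 7 1995, Sep 4 1995

These are Mondays at 28- or 35-day spacing (35, 28, 28, 28, 35, 28).
The pattern: 1st Monday of the month.
1st Monday of August 1995: Aug 7 1995.
1st Monday of September 1995: Sep 4 1995.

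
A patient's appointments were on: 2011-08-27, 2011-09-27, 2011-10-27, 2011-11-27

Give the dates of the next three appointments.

2011-12-27, 2012-01-27, 2012-02-27

Each date is the 27th; the gaps (31, 30, 31) track the month lengths.
The rule is the 27th of each month.
December 2011: 2011-12-27.
January 2012: 2012-01-27.
February 2012: 2012-02-27.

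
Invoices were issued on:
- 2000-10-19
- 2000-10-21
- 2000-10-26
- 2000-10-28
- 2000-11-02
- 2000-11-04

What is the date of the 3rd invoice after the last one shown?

2000-11-16

The gap pattern 2, 5, 2, 5, 2 repeats every 2 events.
These are the Thursdays and Saturdays of each week.
Next Thursday: 2000-11-09.
The following Saturday is 2000-11-11.
The following Thursday is 2000-11-16.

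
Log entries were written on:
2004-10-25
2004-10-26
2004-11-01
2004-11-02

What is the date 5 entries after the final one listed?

2004-11-22

Gaps: 1, 6, 1 days — not constant, but cyclic with period 2.
The events fall on every Monday and Tuesday.
Next Monday: 2004-11-08.
The following Tuesday is 2004-11-09.
The following Monday is 2004-11-15.
Next Tuesday: 2004-11-16.
Next Monday: 2004-11-22.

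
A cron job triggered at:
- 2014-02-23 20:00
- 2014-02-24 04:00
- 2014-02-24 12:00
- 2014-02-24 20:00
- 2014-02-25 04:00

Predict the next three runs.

2014-02-25 12:00, 2014-02-25 20:00, 2014-02-26 04:00

Spacing: 8, 8, 8, 8 h — constant 8 h.
2014-02-25 04:00 + 8 h = 2014-02-25 12:00.
2014-02-25 12:00 + 8 h = 2014-02-25 20:00.
2014-02-25 20:00 + 8 h = 2014-02-26 04:00.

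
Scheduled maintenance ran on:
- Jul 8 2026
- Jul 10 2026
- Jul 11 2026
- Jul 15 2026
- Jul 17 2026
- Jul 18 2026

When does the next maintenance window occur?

Jul 22 2026

The gap pattern 2, 1, 4, 2, 1 repeats every 3 events.
These are the Wednesdays, Fridays and Saturdays of each week.
Next Wednesday: Jul 22 2026.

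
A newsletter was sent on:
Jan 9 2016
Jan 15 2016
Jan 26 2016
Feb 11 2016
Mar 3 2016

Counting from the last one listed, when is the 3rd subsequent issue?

Intervals are 6, 11, 16, 21 days — an arithmetic progression with common difference 5.
Next gap: 26 days. Mar 3 2016 + 26 days = Mar 29 2016.
Next gap: 31 days. Mar 29 2016 + 31 days = Apr 29 2016.
Next gap: 36 days. Apr 29 2016 + 36 days = Jun 4 2016.

Jun 4 2016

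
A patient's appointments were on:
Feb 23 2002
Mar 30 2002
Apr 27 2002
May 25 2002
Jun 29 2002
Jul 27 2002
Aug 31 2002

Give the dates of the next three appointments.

Every date is a Saturday; gaps 35, 28, 28, 35, 28, 35 days.
Each is the last Saturday of its month (at least one falls on the 29th or later, ruling out '4th Saturday').
September 2002 ends with Saturday Sep 28 2002.
October 2002 ends with Saturday Oct 26 2002.
Last Saturday of November 2002: Nov 30 2002.

Sep 28 2002, Oct 26 2002, Nov 30 2002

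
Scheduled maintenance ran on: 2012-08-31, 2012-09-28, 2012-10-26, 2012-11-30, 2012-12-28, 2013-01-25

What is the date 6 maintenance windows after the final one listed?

All Fridays; the gaps (28, 28, 35, 28, 28) vary with month length.
This is the last Friday of each month.
February 2013 ends with Friday 2013-02-22.
Last Friday of March 2013: 2013-03-29.
Last Friday of April 2013: 2013-04-26.
Last Friday of May 2013: 2013-05-31.
Last Friday of June 2013: 2013-06-28.
Last Friday of July 2013: 2013-07-26.

2013-07-26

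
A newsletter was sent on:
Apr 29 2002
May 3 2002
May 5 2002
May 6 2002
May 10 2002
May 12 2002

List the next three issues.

May 13 2002, May 17 2002, May 19 2002

Every event lands on a Monday or Friday or Sunday (gaps cycle 4, 2, 1, 4, 2).
So the schedule is: every Monday, Friday and Sunday.
Next Monday: May 13 2002.
Next Friday: May 17 2002.
Next Sunday: May 19 2002.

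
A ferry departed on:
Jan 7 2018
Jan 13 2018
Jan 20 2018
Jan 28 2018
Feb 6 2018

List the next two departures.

Gaps: 6, 7, 8, 9 days — each gap is 1 larger than the previous one.
Next gap: 10 days. Feb 6 2018 + 10 days = Feb 16 2018.
Next gap: 11 days. Feb 16 2018 + 11 days = Feb 27 2018.

Feb 16 2018, Feb 27 2018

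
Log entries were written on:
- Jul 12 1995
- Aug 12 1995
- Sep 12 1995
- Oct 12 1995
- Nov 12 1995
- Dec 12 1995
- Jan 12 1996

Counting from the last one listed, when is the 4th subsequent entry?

May 12 1996

The day-of-month is always 12 (31, 31, 30, 31, 30, 31 days between events).
So this recurs on the 12th of each month.
Next: February 1996 → Feb 12 1996.
Next: March 1996 → Mar 12 1996.
Next: April 1996 → Apr 12 1996.
Next: May 1996 → May 12 1996.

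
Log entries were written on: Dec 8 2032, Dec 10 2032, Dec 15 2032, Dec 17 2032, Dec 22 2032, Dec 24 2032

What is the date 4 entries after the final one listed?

Every event lands on a Wednesday or Friday (gaps cycle 2, 5, 2, 5, 2).
So the schedule is: every Wednesday and Friday.
The following Wednesday is Dec 29 2032.
The following Friday is Dec 31 2032.
The following Wednesday is Jan 5 2033.
The following Friday is Jan 7 2033.

Jan 7 2033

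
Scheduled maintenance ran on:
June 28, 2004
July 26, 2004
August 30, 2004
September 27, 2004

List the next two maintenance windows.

All Mondays; the gaps (28, 35, 28) vary with month length.
This is the last Monday of each month.
Last Monday of October 2004: October 25, 2004.
Last Monday of November 2004: November 29, 2004.

October 25, 2004; November 29, 2004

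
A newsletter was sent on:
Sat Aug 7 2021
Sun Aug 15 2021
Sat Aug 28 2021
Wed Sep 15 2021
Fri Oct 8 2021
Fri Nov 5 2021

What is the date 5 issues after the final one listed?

Wed Jun 8 2022

The spacing grows by 5 each time: 8, 13, 18, 23, 28 days.
Next gap: 33 days. Fri Nov 5 2021 + 33 days = Wed Dec 8 2021.
Next gap: 38 days. Wed Dec 8 2021 + 38 days = Sat Jan 15 2022.
Next gap: 43 days. Sat Jan 15 2022 + 43 days = Sun Feb 27 2022.
Next gap: 48 days. Sun Feb 27 2022 + 48 days = Sat Apr 16 2022.
Next gap: 53 days. Sat Apr 16 2022 + 53 days = Wed Jun 8 2022.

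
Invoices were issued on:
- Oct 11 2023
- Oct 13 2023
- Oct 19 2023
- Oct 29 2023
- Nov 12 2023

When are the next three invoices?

Nov 30 2023, Dec 22 2023, Jan 17 2024

Intervals are 2, 6, 10, 14 days — an arithmetic progression with common difference 4.
Next gap: 18 days. Nov 12 2023 + 18 days = Nov 30 2023.
Next gap: 22 days. Nov 30 2023 + 22 days = Dec 22 2023.
Next gap: 26 days. Dec 22 2023 + 26 days = Jan 17 2024.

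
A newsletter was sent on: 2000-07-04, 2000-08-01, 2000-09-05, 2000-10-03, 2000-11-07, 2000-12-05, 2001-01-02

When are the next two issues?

All dates are Tuesdays, 28, 35, 28, 35, 28, 28 days apart.
Specifically, the 1st Tuesday of each month.
1st Tuesday of February 2001: 2001-02-06.
March 2001 — 1st Tuesday is 2001-03-06.

2001-02-06, 2001-03-06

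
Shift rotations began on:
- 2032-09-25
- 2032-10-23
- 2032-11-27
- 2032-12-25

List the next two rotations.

Gaps: 28, 35, 28 days — a mix of 28 and 35. Every date is a Saturday.
Each is the 4th Saturday of its month.
January 2033 — 4th Saturday is 2033-01-22.
4th Saturday of February 2033: 2033-02-26.

2033-01-22, 2033-02-26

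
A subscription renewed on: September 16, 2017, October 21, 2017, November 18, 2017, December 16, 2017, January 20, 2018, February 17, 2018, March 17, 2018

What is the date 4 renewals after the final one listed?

July 21, 2018

All dates are Saturdays, 35, 28, 28, 35, 28, 28 days apart.
Specifically, the 3rd Saturday of each month.
3rd Saturday of April 2018: April 21, 2018.
May 2018 — 3rd Saturday is May 19, 2018.
3rd Saturday of June 2018: June 16, 2018.
3rd Saturday of July 2018: July 21, 2018.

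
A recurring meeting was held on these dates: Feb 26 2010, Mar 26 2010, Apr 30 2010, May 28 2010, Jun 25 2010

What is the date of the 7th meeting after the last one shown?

Jan 28 2011

These are Fridays with 28, 35, 28, 28-day gaps.
Each is the final Friday of its month — Apr 30 2010 is past the 28th, so '4th Friday' doesn't fit.
July 2010 ends with Friday Jul 30 2010.
Last Friday of August 2010: Aug 27 2010.
September 2010 ends with Friday Sep 24 2010.
Last Friday of October 2010: Oct 29 2010.
Last Friday of November 2010: Nov 26 2010.
Last Friday of December 2010: Dec 31 2010.
Last Friday of January 2011: Jan 28 2011.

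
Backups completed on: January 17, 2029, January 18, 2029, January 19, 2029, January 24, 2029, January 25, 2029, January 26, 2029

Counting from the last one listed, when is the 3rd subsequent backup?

Every event lands on a Wednesday or Thursday or Friday (gaps cycle 1, 1, 5, 1, 1).
So the schedule is: every Wednesday, Thursday and Friday.
Next Wednesday: January 31, 2029.
Next Thursday: February 1, 2029.
Next Friday: February 2, 2029.

February 2, 2029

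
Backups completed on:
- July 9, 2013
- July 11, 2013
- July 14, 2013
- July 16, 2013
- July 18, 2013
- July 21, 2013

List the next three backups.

July 23, 2013; July 25, 2013; July 28, 2013

Every event lands on a Tuesday or Thursday or Sunday (gaps cycle 2, 3, 2, 2, 3).
So the schedule is: every Tuesday, Thursday and Sunday.
The following Tuesday is July 23, 2013.
Next Thursday: July 25, 2013.
Next Sunday: July 28, 2013.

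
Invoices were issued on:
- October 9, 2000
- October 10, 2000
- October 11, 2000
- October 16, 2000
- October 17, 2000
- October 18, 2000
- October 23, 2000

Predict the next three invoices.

Gaps: 1, 1, 5, 1, 1, 5 days — not constant, but cyclic with period 3.
The events fall on every Monday, Tuesday and Wednesday.
The following Tuesday is October 24, 2000.
Next Wednesday: October 25, 2000.
Next Monday: October 30, 2000.

October 24, 2000; October 25, 2000; October 30, 2000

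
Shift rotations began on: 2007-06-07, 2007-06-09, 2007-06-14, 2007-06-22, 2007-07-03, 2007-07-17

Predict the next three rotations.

2007-08-03, 2007-08-23, 2007-09-15

The spacing grows by 3 each time: 2, 5, 8, 11, 14 days.
Next gap: 17 days. 2007-07-17 + 17 days = 2007-08-03.
Next gap: 20 days. 2007-08-03 + 20 days = 2007-08-23.
Next gap: 23 days. 2007-08-23 + 23 days = 2007-09-15.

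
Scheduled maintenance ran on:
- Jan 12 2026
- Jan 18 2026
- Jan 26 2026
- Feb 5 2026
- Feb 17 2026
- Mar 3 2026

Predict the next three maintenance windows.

Gaps: 6, 8, 10, 12, 14 days — each gap is 2 larger than the previous one.
Next gap: 16 days. Mar 3 2026 + 16 days = Mar 19 2026.
Next gap: 18 days. Mar 19 2026 + 18 days = Apr 6 2026.
Next gap: 20 days. Apr 6 2026 + 20 days = Apr 26 2026.

Mar 19 2026, Apr 6 2026, Apr 26 2026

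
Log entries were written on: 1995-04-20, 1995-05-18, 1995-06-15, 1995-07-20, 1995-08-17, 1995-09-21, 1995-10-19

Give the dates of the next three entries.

1995-11-16, 1995-12-21, 1996-01-18

Gaps: 28, 28, 35, 28, 35, 28 days — a mix of 28 and 35. Every date is a Thursday.
Each is the 3rd Thursday of its month.
3rd Thursday of November 1995: 1995-11-16.
3rd Thursday of December 1995: 1995-12-21.
3rd Thursday of January 1996: 1996-01-18.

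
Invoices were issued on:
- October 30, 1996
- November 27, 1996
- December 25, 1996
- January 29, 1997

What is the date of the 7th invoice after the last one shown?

August 27, 1997

All Wednesdays; the gaps (28, 28, 35) vary with month length.
This is the last Wednesday of each month.
Last Wednesday of February 1997: February 26, 1997.
March 1997 ends with Wednesday March 26, 1997.
Last Wednesday of April 1997: April 30, 1997.
Last Wednesday of May 1997: May 28, 1997.
Last Wednesday of June 1997: June 25, 1997.
July 1997 ends with Wednesday July 30, 1997.
Last Wednesday of August 1997: August 27, 1997.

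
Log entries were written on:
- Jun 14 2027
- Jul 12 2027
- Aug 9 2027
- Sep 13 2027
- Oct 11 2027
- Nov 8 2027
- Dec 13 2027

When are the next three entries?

Jan 10 2028, Feb 14 2028, Mar 13 2028

All dates are Mondays, 28, 28, 35, 28, 28, 35 days apart.
Specifically, the 2nd Monday of each month.
2nd Monday of January 2028: Jan 10 2028.
2nd Monday of February 2028: Feb 14 2028.
March 2028 — 2nd Monday is Mar 13 2028.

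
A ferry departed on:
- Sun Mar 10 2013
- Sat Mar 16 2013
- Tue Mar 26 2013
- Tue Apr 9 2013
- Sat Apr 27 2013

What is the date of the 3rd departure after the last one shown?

Sun Jul 14 2013

Intervals are 6, 10, 14, 18 days — an arithmetic progression with common difference 4.
Next gap: 22 days. Sat Apr 27 2013 + 22 days = Sun May 19 2013.
Next gap: 26 days. Sun May 19 2013 + 26 days = Fri Jun 14 2013.
Next gap: 30 days. Fri Jun 14 2013 + 30 days = Sun Jul 14 2013.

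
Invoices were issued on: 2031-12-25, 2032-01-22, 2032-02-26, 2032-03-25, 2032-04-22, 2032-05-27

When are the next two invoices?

2032-06-24, 2032-07-22

These are Thursdays at 28- or 35-day spacing (28, 35, 28, 28, 35).
The pattern: 4th Thursday of the month.
4th Thursday of June 2032: 2032-06-24.
July 2032 — 4th Thursday is 2032-07-22.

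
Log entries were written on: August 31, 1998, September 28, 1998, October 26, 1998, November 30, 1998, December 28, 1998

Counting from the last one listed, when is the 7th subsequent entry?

July 26, 1999

Every date is a Monday; gaps 28, 28, 35, 28 days.
Each is the last Monday of its month (at least one falls on the 29th or later, ruling out '4th Monday').
Last Monday of January 1999: January 25, 1999.
February 1999 ends with Monday February 22, 1999.
March 1999 ends with Monday March 29, 1999.
Last Monday of April 1999: April 26, 1999.
May 1999 ends with Monday May 31, 1999.
June 1999 ends with Monday June 28, 1999.
July 1999 ends with Monday July 26, 1999.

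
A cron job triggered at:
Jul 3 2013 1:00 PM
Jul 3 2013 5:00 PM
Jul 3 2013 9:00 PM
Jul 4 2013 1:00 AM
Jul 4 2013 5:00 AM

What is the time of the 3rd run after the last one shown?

Jul 4 2013 5:00 PM

The interval is a steady 4 hours (4, 4, 4, 4).
Jul 4 2013 5:00 AM + 4 h = Jul 4 2013 9:00 AM.
Jul 4 2013 9:00 AM + 4 h = Jul 4 2013 1:00 PM.
Jul 4 2013 1:00 PM + 4 h = Jul 4 2013 5:00 PM.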